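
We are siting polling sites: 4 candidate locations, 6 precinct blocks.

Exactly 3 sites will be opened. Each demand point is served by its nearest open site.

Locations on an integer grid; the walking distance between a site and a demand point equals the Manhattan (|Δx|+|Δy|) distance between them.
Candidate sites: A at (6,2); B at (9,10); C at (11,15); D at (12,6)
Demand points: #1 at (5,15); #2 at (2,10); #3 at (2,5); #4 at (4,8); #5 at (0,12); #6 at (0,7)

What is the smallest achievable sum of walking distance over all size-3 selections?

Open {A, B, C}.
  #1→C 6, #2→B 7, #3→A 7, #4→B 7, #5→B 11, #6→A 11  ⇒ total 49.
Compare {A, B, D}: total 52.
Compare {B, C, D}: total 54.
No size-3 selection does better; minimum is 49.

49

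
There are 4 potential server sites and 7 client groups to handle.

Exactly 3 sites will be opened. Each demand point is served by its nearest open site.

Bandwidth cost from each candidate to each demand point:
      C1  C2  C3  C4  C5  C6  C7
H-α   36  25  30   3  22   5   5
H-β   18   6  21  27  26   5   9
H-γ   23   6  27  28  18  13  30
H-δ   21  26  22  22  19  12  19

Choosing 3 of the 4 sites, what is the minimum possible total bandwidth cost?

Open {H-α, H-β, H-γ}.
  C1→H-β 18, C2→H-β 6, C3→H-β 21, C4→H-α 3, C5→H-γ 18, C6→H-α 5, C7→H-α 5  ⇒ total 76.
Compare {H-α, H-β, H-δ}: total 77.
Compare {H-α, H-γ, H-δ}: total 80.
No size-3 selection does better; minimum is 76.

76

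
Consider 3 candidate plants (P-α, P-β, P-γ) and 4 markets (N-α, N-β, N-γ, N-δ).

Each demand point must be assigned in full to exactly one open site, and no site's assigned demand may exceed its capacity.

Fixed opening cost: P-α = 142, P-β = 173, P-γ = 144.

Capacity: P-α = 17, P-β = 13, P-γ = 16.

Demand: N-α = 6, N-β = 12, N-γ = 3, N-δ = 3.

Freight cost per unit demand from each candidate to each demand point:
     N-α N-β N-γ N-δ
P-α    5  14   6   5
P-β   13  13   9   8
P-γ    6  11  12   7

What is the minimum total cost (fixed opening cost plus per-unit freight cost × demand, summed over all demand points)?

Open {P-α, P-γ}; cheapest assignment that respects the capacities:
  P-α (cap 17, load 12): N-α, N-γ, N-δ — cost 6×5 + 3×6 + 3×5 = 63
  P-γ (cap 16, load 12): N-β — cost 12×11 = 132
  Shipping 195, fixed 286 → total 481.
  Any other capacity-feasible assignment to {P-α, P-γ} ships for at least 195.
Compare {P-α, P-β}: its best feasible assignment gives total 534.
Compare {P-β, P-γ}: its best feasible assignment gives total 566.
Every other set of open sites that can feasibly serve all demand totals ≥ 534 even under its best assignment. Minimum: 481.

481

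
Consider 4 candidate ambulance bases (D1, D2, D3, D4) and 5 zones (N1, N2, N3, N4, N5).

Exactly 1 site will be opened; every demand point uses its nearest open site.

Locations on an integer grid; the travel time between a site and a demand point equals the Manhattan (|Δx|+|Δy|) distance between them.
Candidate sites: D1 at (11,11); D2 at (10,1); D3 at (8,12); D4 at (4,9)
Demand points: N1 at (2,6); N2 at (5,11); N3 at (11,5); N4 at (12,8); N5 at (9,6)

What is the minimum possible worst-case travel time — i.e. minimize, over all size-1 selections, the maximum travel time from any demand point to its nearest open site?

Open {D4}.
  Farthest demand point is N3 at travel time 11 (to D4); all others are ≤ 11.
With {D3} the worst case is 12.
With {D1} the worst case is 14.
No size-1 selection achieves below 11.

11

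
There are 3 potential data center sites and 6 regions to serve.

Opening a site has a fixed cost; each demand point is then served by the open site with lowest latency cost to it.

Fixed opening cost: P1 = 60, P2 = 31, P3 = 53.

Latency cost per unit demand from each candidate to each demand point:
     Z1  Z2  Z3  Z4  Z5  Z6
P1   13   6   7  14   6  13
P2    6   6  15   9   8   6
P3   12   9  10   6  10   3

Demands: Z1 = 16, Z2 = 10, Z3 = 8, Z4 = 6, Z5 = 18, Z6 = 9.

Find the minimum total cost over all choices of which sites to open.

519

Open {P1, P2}: assign each demand point to its cheapest open site.
  Z1→P2 16×6=96, Z2→P1 10×6=60, Z3→P1 8×7=56, Z4→P2 6×9=54, Z5→P1 18×6=108, Z6→P2 9×6=54
  latency cost 428, fixed 91 → total 519.
Compare {P2, P3}: latency cost 443 + fixed 84 = 527.
Compare {P1, P2, P3}: latency cost 383 + fixed 144 = 527.
Compare {P2}: latency cost 528 + fixed 31 = 559.
All other subsets cost ≥ 527. Minimum total cost: 519.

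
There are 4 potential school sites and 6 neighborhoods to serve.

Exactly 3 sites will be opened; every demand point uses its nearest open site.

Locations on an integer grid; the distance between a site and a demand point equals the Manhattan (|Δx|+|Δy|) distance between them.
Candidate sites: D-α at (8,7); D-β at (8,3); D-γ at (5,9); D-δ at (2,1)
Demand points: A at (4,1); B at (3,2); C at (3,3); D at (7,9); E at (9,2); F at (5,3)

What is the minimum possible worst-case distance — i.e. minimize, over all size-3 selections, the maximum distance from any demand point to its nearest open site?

Open {D-α, D-β, D-δ}.
  Farthest demand point is C at distance 3 (to D-δ); all others are ≤ 3.
With {D-β, D-γ, D-δ} the worst case is 3.
With {D-α, D-β, D-γ} the worst case is 6.
No size-3 selection achieves below 3.

3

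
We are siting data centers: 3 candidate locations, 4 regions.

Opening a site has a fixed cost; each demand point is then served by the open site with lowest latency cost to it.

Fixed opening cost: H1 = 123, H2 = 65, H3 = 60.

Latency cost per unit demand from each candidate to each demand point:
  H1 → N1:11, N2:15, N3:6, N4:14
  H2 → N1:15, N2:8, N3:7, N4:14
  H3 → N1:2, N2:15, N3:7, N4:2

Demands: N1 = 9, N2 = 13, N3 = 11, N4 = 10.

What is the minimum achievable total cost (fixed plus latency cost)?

Open {H2, H3}: assign each demand point to its cheapest open site.
  N1→H3 9×2=18, N2→H2 13×8=104, N3→H2 11×7=77, N4→H3 10×2=20
  latency cost 219, fixed 125 → total 344.
Compare {H3}: latency cost 310 + fixed 60 = 370.
Compare {H1, H2, H3}: latency cost 208 + fixed 248 = 456.
Compare {H1, H3}: latency cost 299 + fixed 183 = 482.
All other subsets cost ≥ 370. Minimum total cost: 344.

344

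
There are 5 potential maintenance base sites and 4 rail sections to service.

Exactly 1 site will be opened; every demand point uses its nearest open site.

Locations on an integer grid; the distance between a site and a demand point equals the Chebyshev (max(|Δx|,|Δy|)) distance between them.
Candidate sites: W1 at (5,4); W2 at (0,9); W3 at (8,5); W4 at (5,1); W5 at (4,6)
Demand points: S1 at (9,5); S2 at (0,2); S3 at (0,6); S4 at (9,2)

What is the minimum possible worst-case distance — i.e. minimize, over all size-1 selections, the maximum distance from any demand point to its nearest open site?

Open {W1}.
  Farthest demand point is S2 at distance 5 (to W1); all others are ≤ 5.
With {W4} the worst case is 5.
With {W5} the worst case is 5.
No size-1 selection achieves below 5.

5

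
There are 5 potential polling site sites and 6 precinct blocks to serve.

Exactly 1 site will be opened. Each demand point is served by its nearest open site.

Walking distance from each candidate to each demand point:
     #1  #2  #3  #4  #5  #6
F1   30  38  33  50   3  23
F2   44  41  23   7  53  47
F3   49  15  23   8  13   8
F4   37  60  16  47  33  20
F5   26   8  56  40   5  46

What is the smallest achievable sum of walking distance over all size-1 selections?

Open {F3}.
  #1→F3 49, #2→F3 15, #3→F3 23, #4→F3 8, #5→F3 13, #6→F3 8  ⇒ total 116.
Compare {F1}: total 177.
Compare {F5}: total 181.
No size-1 selection does better; minimum is 116.

116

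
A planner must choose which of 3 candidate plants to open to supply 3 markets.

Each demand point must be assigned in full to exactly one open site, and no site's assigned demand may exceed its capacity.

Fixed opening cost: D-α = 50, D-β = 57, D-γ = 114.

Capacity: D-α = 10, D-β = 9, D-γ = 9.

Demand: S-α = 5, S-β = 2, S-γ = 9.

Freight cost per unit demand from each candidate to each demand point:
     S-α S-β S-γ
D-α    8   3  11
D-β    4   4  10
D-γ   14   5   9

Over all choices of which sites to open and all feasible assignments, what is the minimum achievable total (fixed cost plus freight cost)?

Open {D-α, D-β}; cheapest assignment that respects the capacities:
  D-α (cap 10, load 9): S-γ — cost 9×11 = 99
  D-β (cap 9, load 7): S-α, S-β — cost 5×4 + 2×4 = 28
  Shipping 127, fixed 107 → total 234.
  Any other capacity-feasible assignment to {D-α, D-β} ships for at least 127.
Compare {D-β, D-γ}: its best feasible assignment gives total 280.
Compare {D-α, D-γ}: its best feasible assignment gives total 291.
Every other set of open sites that can feasibly serve all demand totals ≥ 280 even under its best assignment. Minimum: 234.

234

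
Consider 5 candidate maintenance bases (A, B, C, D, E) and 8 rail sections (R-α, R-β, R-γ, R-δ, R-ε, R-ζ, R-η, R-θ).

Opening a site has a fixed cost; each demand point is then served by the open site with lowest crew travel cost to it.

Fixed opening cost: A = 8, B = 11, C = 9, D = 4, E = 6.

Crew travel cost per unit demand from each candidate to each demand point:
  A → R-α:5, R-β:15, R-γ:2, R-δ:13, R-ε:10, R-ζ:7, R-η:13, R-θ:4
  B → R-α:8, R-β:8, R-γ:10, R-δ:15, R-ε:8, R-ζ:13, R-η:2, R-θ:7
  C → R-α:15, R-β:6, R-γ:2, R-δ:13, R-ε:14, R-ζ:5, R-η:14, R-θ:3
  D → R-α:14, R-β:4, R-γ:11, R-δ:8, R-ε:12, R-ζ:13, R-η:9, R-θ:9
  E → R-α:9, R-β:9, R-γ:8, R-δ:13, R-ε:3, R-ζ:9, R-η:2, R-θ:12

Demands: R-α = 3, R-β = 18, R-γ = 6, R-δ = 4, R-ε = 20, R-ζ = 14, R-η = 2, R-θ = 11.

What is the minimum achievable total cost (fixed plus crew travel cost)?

325

Open {A, C, D, E}: assign each demand point to its cheapest open site.
  R-α→A 3×5=15, R-β→D 18×4=72, R-γ→A 6×2=12, R-δ→D 4×8=32, R-ε→E 20×3=60, R-ζ→C 14×5=70, R-η→E 2×2=4, R-θ→C 11×3=33
  crew travel cost 298, fixed 27 → total 325.
Compare {C, D, E}: crew travel cost 310 + fixed 19 = 329.
Compare {A, B, C, D, E}: crew travel cost 298 + fixed 38 = 336.
Compare {B, C, D, E}: crew travel cost 307 + fixed 30 = 337.
All other subsets cost ≥ 329. Minimum total cost: 325.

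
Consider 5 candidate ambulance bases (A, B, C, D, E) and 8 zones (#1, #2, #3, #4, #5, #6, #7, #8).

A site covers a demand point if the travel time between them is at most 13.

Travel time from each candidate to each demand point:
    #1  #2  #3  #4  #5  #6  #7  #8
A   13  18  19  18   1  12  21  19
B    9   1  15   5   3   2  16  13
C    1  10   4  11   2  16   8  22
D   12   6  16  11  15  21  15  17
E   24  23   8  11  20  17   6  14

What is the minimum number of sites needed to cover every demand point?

Coverage sets (demand points within 13 of each site):
  A: {#1, #5, #6}
  B: {#1, #2, #4, #5, #6, #8}
  C: {#1, #2, #3, #4, #5, #7}
  D: {#1, #2, #4}
  E: {#3, #4, #7}
No single site covers all 8 demand points.
But {B, C} covers everything, so the minimum is 2.

2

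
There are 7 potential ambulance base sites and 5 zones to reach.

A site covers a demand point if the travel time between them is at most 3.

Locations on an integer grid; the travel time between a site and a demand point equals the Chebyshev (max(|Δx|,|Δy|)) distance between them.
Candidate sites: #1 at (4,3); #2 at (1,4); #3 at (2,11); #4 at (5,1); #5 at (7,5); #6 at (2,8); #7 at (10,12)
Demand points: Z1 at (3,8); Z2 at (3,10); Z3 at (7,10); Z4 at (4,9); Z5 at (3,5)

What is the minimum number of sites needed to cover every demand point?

2

Coverage sets (demand points within 3 of each site):
  #1: {Z5}
  #2: {Z5}
  #3: {Z1, Z2, Z4}
  #4: {}
  #5: {}
  #6: {Z1, Z2, Z4, Z5}
  #7: {Z3}
No single site covers all 5 demand points.
But {#6, #7} covers everything, so the minimum is 2.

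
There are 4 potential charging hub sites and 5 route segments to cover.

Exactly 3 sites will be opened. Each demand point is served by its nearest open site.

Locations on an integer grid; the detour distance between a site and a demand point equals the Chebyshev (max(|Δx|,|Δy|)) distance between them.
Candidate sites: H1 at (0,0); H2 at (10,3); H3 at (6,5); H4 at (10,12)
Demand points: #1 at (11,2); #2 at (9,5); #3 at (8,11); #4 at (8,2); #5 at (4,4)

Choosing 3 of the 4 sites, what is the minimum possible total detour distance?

Open {H2, H3, H4}.
  #1→H2 1, #2→H2 2, #3→H4 2, #4→H2 2, #5→H3 2  ⇒ total 9.
Compare {H1, H2, H4}: total 11.
Compare {H1, H2, H3}: total 13.
No size-3 selection does better; minimum is 9.

9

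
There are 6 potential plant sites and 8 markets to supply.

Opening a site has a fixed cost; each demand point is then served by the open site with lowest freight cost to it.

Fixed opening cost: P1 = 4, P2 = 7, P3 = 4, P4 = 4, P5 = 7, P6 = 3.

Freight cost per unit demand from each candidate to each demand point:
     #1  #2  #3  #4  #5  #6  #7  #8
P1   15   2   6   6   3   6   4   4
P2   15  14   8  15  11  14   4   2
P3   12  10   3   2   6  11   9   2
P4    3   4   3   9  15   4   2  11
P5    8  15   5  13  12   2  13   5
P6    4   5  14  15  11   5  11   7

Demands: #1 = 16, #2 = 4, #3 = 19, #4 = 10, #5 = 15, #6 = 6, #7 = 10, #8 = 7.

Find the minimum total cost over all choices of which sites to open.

243

Open {P1, P3, P4, P5}: assign each demand point to its cheapest open site.
  #1→P4 16×3=48, #2→P1 4×2=8, #3→P3 19×3=57, #4→P3 10×2=20, #5→P1 15×3=45, #6→P5 6×2=12, #7→P4 10×2=20, #8→P3 7×2=14
  freight cost 224, fixed 19 → total 243.
Compare {P1, P3, P4, P5, P6}: freight cost 224 + fixed 22 = 246.
Compare {P1, P3, P4}: freight cost 236 + fixed 12 = 248.
Compare {P1, P2, P3, P4, P5}: freight cost 224 + fixed 26 = 250.
All other subsets cost ≥ 246. Minimum total cost: 243.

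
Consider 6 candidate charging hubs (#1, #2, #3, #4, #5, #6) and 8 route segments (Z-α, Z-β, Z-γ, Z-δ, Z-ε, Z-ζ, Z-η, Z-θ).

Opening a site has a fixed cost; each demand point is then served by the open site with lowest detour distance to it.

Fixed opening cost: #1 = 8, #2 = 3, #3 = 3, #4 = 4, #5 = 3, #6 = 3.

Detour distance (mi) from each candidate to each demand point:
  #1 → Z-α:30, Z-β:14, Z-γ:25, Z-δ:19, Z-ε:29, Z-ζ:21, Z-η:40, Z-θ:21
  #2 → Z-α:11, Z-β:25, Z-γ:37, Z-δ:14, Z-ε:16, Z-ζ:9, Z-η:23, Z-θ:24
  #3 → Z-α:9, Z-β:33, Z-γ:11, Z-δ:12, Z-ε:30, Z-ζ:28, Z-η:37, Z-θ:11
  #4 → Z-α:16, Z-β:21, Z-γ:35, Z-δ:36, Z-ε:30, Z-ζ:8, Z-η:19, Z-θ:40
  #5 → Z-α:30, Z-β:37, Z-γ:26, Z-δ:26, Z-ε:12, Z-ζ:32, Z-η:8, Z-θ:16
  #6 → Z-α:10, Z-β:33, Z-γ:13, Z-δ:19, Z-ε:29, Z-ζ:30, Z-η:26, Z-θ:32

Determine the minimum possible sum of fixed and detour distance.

Open {#3, #4, #5}: assign each demand point to its cheapest open site.
  Z-α→#3 9, Z-β→#4 21, Z-γ→#3 11, Z-δ→#3 12, Z-ε→#5 12, Z-ζ→#4 8, Z-η→#5 8, Z-θ→#3 11
  detour distance 92, fixed 10 → total 102.
Compare {#1, #2, #3, #5}: detour distance 86 + fixed 17 = 103.
Compare {#1, #3, #4, #5}: detour distance 85 + fixed 18 = 103.
Compare {#2, #3, #4, #5}: detour distance 92 + fixed 13 = 105.
All other subsets cost ≥ 103. Minimum total cost: 102.

102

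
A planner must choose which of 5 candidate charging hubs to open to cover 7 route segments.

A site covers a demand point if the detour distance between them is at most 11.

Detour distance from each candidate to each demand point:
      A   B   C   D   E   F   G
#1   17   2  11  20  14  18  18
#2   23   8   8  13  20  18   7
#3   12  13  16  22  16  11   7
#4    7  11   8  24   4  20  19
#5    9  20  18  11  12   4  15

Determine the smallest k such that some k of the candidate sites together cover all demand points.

3

Coverage sets (demand points within 11 of each site):
  #1: {B, C}
  #2: {B, C, G}
  #3: {F, G}
  #4: {A, B, C, E}
  #5: {A, D, F}
No 2 sites suffice: every size-2 union leaves at least one demand point uncovered.
But {#2, #4, #5} covers everything, so the minimum is 3.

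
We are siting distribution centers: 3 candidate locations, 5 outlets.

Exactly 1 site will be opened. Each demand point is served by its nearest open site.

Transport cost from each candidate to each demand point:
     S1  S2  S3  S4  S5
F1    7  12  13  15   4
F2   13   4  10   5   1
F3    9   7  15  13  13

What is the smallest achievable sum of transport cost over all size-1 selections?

Open {F2}.
  S1→F2 13, S2→F2 4, S3→F2 10, S4→F2 5, S5→F2 1  ⇒ total 33.
Compare {F1}: total 51.
Compare {F3}: total 57.

33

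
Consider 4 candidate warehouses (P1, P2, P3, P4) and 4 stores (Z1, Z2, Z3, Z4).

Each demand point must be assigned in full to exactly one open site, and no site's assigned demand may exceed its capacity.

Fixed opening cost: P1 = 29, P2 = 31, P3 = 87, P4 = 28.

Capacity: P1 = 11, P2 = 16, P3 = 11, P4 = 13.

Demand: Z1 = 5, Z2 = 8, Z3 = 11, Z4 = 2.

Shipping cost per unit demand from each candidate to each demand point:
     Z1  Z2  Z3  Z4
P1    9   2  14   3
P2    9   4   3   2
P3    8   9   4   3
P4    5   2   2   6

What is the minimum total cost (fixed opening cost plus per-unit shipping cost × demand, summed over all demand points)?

Open {P2, P4}; cheapest assignment that respects the capacities:
  P2 (cap 16, load 13): Z3, Z4 — cost 11×3 + 2×2 = 37
  P4 (cap 13, load 13): Z1, Z2 — cost 5×5 + 8×2 = 41
  Shipping 78, fixed 59 → total 137.
  Any other capacity-feasible assignment to {P2, P4} ships for at least 78.
Compare {P1, P2}: its best feasible assignment gives total 160.
Compare {P1, P2, P4}: its best feasible assignment gives total 166.
Every other set of open sites that can feasibly serve all demand totals ≥ 160 even under its best assignment. Minimum: 137.

137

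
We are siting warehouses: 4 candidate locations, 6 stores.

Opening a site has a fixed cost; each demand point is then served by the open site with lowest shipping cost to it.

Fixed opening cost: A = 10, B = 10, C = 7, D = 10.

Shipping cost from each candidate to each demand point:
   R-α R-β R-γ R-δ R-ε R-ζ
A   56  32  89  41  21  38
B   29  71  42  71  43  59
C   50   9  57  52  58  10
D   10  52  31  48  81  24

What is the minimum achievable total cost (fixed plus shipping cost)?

149

Open {A, C, D}: assign each demand point to its cheapest open site.
  R-α→D 10, R-β→C 9, R-γ→D 31, R-δ→A 41, R-ε→A 21, R-ζ→C 10
  shipping cost 122, fixed 27 → total 149.
Compare {A, B, C, D}: shipping cost 122 + fixed 37 = 159.
Compare {B, C, D}: shipping cost 151 + fixed 27 = 178.
Compare {A, D}: shipping cost 159 + fixed 20 = 179.
All other subsets cost ≥ 159. Minimum total cost: 149.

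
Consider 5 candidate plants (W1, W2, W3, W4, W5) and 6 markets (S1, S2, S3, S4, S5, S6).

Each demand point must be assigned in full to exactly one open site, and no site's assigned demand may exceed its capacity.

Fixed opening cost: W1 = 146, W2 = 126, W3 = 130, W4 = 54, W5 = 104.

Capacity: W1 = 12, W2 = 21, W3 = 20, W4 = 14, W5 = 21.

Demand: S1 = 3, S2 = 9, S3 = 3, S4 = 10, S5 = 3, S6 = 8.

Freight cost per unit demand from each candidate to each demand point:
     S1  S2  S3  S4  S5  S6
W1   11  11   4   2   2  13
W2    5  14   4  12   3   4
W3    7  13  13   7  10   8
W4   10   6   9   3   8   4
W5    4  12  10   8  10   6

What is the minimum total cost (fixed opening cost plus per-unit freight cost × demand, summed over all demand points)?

468

Open {W1, W2, W4}; cheapest assignment that respects the capacities:
  W1 (cap 12, load 10): S4 — cost 10×2 = 20
  W2 (cap 21, load 17): S1, S3, S5, S6 — cost 3×5 + 3×4 + 3×3 + 8×4 = 68
  W4 (cap 14, load 9): S2 — cost 9×6 = 54
  Shipping 142, fixed 326 → total 468.
  Any other capacity-feasible assignment to {W1, W2, W4} ships for at least 142.
Compare {W2, W4, W5}: its best feasible assignment gives total 483.
Compare {W2, W5}: its best feasible assignment gives total 486.
Every other set of open sites that can feasibly serve all demand totals ≥ 483 even under its best assignment. Minimum: 468.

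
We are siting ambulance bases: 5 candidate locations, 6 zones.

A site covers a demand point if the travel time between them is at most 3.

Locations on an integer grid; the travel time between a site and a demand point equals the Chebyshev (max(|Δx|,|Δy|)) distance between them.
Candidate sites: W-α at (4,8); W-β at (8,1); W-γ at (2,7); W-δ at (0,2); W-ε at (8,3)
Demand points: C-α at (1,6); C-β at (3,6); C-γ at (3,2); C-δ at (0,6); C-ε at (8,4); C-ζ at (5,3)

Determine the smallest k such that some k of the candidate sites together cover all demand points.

Coverage sets (demand points within 3 of each site):
  W-α: {C-α, C-β}
  W-β: {C-ε, C-ζ}
  W-γ: {C-α, C-β, C-δ}
  W-δ: {C-γ}
  W-ε: {C-ε, C-ζ}
No 2 sites suffice: every size-2 union leaves at least one demand point uncovered.
But {W-β, W-γ, W-δ} covers everything, so the minimum is 3.

3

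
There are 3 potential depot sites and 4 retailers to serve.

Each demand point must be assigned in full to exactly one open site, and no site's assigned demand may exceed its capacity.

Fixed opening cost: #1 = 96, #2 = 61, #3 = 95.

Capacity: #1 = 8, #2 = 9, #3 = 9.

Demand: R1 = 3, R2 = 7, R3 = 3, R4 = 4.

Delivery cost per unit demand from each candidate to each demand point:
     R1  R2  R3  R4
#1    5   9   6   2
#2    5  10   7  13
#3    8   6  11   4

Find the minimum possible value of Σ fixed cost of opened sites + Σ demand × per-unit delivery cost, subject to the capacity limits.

Open {#1, #2, #3}; cheapest assignment that respects the capacities:
  #1 (cap 8, load 7): R3, R4 — cost 3×6 + 4×2 = 26
  #2 (cap 9, load 3): R1 — cost 3×5 = 15
  #3 (cap 9, load 7): R2 — cost 7×6 = 42
  Shipping 83, fixed 252 → total 335.
  Any other capacity-feasible assignment to {#1, #2, #3} ships for at least 83.
Total demand is 17; every other set of sites either has combined capacity below 17 or cannot fit the demands without splitting one across sites, so {#1, #2, #3} is the only feasible choice of open sites. Minimum: 335.

335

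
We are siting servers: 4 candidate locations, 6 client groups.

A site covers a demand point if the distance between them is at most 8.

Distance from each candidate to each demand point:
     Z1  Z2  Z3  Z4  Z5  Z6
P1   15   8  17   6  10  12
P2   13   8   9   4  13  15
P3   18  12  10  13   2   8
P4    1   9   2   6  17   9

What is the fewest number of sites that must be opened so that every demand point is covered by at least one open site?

3

Coverage sets (demand points within 8 of each site):
  P1: {Z2, Z4}
  P2: {Z2, Z4}
  P3: {Z5, Z6}
  P4: {Z1, Z3, Z4}
No 2 sites suffice: every size-2 union leaves at least one demand point uncovered.
But {P1, P3, P4} covers everything, so the minimum is 3.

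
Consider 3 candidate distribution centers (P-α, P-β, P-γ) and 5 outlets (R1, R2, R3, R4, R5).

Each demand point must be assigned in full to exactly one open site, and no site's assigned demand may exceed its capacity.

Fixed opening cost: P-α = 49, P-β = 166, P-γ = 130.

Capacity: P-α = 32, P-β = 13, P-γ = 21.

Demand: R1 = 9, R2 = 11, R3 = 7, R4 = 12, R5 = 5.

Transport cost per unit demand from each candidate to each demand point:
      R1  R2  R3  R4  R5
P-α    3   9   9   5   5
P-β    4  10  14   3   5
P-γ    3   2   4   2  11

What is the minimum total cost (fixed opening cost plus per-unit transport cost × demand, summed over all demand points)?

Open {P-α, P-γ}; cheapest assignment that respects the capacities:
  P-α (cap 32, load 26): R1, R4, R5 — cost 9×3 + 12×5 + 5×5 = 112
  P-γ (cap 21, load 18): R2, R3 — cost 11×2 + 7×4 = 50
  Shipping 162, fixed 179 → total 341.
  Any other capacity-feasible assignment to {P-α, P-γ} ships for at least 162.
Compare {P-α, P-β}: its best feasible assignment gives total 465.
Compare {P-α, P-β, P-γ}: its best feasible assignment gives total 483.
Every other set of open sites that can feasibly serve all demand totals ≥ 465 even under its best assignment. Minimum: 341.

341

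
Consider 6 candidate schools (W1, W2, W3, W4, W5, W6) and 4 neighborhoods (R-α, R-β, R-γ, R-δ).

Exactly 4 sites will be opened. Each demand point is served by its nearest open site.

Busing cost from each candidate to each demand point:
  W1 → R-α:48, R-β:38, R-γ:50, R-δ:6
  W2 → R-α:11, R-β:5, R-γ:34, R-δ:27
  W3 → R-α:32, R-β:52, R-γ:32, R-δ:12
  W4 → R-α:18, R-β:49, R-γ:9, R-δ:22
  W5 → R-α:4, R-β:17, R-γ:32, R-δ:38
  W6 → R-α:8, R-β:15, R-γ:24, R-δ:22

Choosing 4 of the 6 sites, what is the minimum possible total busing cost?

24

Open {W1, W2, W4, W5}.
  R-α→W5 4, R-β→W2 5, R-γ→W4 9, R-δ→W1 6  ⇒ total 24.
Compare {W1, W2, W4, W6}: total 28.
Compare {W2, W3, W4, W5}: total 30.
No size-4 selection does better; minimum is 24.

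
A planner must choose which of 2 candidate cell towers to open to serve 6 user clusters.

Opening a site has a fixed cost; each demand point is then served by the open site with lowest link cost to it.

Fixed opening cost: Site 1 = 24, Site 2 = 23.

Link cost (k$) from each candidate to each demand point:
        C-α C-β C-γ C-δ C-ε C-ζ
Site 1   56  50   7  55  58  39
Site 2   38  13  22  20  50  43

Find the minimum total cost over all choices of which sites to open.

Open {Site 2}: assign each demand point to its cheapest open site.
  C-α→Site 2 38, C-β→Site 2 13, C-γ→Site 2 22, C-δ→Site 2 20, C-ε→Site 2 50, C-ζ→Site 2 43
  link cost 186, fixed 23 → total 209.
Compare {Site 1, Site 2}: link cost 167 + fixed 47 = 214.
Compare {Site 1}: link cost 265 + fixed 24 = 289.

209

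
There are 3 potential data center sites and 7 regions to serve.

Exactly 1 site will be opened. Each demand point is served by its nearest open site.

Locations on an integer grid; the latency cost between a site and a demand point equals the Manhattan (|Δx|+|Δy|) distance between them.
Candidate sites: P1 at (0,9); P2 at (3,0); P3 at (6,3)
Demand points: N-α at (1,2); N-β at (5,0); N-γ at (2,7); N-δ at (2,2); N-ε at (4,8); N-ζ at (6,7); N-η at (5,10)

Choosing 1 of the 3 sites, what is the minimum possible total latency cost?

42

Open {P3}.
  N-α→P3 6, N-β→P3 4, N-γ→P3 8, N-δ→P3 5, N-ε→P3 7, N-ζ→P3 4, N-η→P3 8  ⇒ total 42.
Compare {P2}: total 48.
Compare {P1}: total 54.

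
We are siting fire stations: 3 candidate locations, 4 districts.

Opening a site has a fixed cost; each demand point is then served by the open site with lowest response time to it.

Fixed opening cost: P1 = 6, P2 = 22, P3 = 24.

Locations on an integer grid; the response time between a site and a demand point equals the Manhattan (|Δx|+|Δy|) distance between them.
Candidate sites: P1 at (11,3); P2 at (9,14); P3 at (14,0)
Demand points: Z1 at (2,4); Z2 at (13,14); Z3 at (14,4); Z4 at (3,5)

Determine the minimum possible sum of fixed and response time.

43

Open {P1}: assign each demand point to its cheapest open site.
  Z1→P1 10, Z2→P1 13, Z3→P1 4, Z4→P1 10
  response time 37, fixed 6 → total 43.
Compare {P1, P2}: response time 28 + fixed 28 = 56.
Compare {P1, P3}: response time 37 + fixed 30 = 67.
Compare {P2}: response time 51 + fixed 22 = 73.
All other subsets cost ≥ 56. Minimum total cost: 43.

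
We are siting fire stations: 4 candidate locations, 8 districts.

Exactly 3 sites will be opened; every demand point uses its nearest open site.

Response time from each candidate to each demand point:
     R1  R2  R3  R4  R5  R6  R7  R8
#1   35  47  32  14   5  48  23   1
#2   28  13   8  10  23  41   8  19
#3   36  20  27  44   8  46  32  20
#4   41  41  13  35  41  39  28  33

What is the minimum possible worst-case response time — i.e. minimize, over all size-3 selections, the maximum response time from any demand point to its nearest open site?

Open {#1, #2, #4}.
  Farthest demand point is R6 at response time 39 (to #4); all others are ≤ 39.
With {#1, #3, #4} the worst case is 39.
With {#2, #3, #4} the worst case is 39.
No size-3 selection achieves below 39.

39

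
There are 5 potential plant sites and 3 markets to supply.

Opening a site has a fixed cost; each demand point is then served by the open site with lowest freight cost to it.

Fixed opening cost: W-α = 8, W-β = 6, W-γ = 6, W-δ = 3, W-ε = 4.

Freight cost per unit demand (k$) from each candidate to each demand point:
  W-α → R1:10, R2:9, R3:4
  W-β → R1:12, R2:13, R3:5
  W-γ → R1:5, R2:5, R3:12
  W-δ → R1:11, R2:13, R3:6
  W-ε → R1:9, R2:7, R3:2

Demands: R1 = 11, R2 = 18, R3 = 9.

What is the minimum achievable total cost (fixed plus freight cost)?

173

Open {W-γ, W-ε}: assign each demand point to its cheapest open site.
  R1→W-γ 11×5=55, R2→W-γ 18×5=90, R3→W-ε 9×2=18
  freight cost 163, fixed 10 → total 173.
Compare {W-γ, W-δ, W-ε}: freight cost 163 + fixed 13 = 176.
Compare {W-β, W-γ, W-ε}: freight cost 163 + fixed 16 = 179.
Compare {W-α, W-γ, W-ε}: freight cost 163 + fixed 18 = 181.
All other subsets cost ≥ 176. Minimum total cost: 173.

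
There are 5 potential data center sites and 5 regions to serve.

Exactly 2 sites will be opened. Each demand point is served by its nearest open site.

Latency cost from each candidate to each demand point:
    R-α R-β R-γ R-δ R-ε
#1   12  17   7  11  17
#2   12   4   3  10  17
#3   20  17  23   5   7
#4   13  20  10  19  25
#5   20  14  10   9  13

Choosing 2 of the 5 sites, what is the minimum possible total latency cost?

Open {#2, #3}.
  R-α→#2 12, R-β→#2 4, R-γ→#2 3, R-δ→#3 5, R-ε→#3 7  ⇒ total 31.
Compare {#2, #5}: total 41.
Compare {#1, #2}: total 46.
No size-2 selection does better; minimum is 31.

31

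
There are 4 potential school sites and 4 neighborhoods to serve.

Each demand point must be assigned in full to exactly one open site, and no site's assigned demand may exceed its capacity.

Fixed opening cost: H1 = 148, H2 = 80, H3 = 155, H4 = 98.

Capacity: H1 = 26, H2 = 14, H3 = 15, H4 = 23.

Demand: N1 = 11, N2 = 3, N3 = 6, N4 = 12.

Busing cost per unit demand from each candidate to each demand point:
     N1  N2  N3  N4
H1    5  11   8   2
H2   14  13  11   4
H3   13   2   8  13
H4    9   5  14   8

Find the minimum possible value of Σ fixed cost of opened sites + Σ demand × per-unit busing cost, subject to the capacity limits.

Open {H1, H2}; cheapest assignment that respects the capacities:
  H1 (cap 26, load 26): N1, N2, N4 — cost 11×5 + 3×11 + 12×2 = 112
  H2 (cap 14, load 6): N3 — cost 6×11 = 66
  Shipping 178, fixed 228 → total 406.
  Any other capacity-feasible assignment to {H1, H2} ships for at least 178.
Compare {H1, H4}: its best feasible assignment gives total 424.
Compare {H2, H4}: its best feasible assignment gives total 424.
Every other set of open sites that can feasibly serve all demand totals ≥ 424 even under its best assignment. Minimum: 406.

406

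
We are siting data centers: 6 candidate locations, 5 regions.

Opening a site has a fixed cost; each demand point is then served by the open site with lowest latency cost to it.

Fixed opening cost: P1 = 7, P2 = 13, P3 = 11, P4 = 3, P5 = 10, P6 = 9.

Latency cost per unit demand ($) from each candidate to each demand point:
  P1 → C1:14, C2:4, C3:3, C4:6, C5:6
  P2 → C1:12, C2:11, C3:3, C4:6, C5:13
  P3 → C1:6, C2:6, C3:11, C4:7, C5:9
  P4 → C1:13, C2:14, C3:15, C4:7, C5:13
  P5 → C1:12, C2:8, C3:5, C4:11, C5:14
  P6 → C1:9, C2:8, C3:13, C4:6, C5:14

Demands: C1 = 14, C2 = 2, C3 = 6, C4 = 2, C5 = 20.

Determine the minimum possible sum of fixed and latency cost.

260

Open {P1, P3}: assign each demand point to its cheapest open site.
  C1→P3 14×6=84, C2→P1 2×4=8, C3→P1 6×3=18, C4→P1 2×6=12, C5→P1 20×6=120
  latency cost 242, fixed 18 → total 260.
Compare {P1, P3, P4}: latency cost 242 + fixed 21 = 263.
Compare {P1, P3, P6}: latency cost 242 + fixed 27 = 269.
Compare {P1, P3, P5}: latency cost 242 + fixed 28 = 270.
All other subsets cost ≥ 263. Minimum total cost: 260.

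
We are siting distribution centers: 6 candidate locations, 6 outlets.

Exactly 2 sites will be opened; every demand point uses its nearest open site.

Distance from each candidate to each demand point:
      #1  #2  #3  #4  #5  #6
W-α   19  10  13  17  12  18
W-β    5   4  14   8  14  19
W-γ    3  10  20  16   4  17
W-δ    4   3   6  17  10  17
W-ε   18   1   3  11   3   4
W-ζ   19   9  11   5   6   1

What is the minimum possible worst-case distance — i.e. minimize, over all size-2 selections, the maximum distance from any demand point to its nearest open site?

6

Open {W-δ, W-ζ}.
  Farthest demand point is #3 at distance 6 (to W-δ); all others are ≤ 6.
With {W-β, W-ε} the worst case is 8.
With {W-β, W-ζ} the worst case is 11.
No size-2 selection achieves below 6.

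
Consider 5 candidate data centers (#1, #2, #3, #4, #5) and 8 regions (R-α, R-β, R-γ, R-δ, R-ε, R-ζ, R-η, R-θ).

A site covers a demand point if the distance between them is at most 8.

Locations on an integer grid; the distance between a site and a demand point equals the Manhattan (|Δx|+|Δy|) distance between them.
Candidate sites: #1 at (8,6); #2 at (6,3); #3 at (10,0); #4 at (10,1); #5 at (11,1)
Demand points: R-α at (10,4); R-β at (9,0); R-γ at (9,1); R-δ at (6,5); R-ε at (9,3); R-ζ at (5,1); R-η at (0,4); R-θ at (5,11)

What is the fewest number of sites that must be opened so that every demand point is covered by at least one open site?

Coverage sets (demand points within 8 of each site):
  #1: {R-α, R-β, R-γ, R-δ, R-ε, R-ζ, R-θ}
  #2: {R-α, R-β, R-γ, R-δ, R-ε, R-ζ, R-η}
  #3: {R-α, R-β, R-γ, R-ε, R-ζ}
  #4: {R-α, R-β, R-γ, R-δ, R-ε, R-ζ}
  #5: {R-α, R-β, R-γ, R-ε, R-ζ}
No single site covers all 8 demand points.
But {#1, #2} covers everything, so the minimum is 2.

2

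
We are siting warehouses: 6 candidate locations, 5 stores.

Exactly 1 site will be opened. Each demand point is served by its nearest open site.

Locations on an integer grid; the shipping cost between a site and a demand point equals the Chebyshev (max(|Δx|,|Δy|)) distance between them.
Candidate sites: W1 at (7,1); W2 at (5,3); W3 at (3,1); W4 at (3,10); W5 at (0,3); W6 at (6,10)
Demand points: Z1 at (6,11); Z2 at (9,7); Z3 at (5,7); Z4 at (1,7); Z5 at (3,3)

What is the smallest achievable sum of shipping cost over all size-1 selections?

Open {W6}.
  Z1→W6 1, Z2→W6 3, Z3→W6 3, Z4→W6 5, Z5→W6 7  ⇒ total 19.
Compare {W2}: total 22.
Compare {W4}: total 22.
No size-1 selection does better; minimum is 19.

19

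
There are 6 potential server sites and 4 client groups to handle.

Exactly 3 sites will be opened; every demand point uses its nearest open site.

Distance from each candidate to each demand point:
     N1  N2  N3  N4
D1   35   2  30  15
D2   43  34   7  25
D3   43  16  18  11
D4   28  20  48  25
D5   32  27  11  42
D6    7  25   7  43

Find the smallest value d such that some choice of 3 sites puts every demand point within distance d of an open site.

Open {D1, D3, D6}.
  Farthest demand point is N4 at distance 11 (to D3); all others are ≤ 11.
With {D1, D2, D6} the worst case is 15.
With {D1, D4, D6} the worst case is 15.
No size-3 selection achieves below 11.

11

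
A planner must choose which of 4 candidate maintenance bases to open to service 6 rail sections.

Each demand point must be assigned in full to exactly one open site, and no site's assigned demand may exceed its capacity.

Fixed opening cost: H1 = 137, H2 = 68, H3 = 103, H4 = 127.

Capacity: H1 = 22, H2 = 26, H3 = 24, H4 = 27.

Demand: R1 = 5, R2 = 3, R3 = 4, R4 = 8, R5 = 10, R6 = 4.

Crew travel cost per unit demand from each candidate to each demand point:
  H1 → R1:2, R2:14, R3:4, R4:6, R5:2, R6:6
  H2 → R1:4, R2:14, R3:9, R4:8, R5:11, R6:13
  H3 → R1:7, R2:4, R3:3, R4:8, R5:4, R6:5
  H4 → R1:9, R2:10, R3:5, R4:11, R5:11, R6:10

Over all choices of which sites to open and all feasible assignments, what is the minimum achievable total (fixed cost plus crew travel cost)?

Open {H2, H3}; cheapest assignment that respects the capacities:
  H2 (cap 26, load 13): R1, R4 — cost 5×4 + 8×8 = 84
  H3 (cap 24, load 21): R2, R3, R5, R6 — cost 3×4 + 4×3 + 10×4 + 4×5 = 84
  Shipping 168, fixed 171 → total 339.
  Any other capacity-feasible assignment to {H2, H3} ships for at least 168.
Compare {H1, H3}: its best feasible assignment gives total 378.
Compare {H1, H2}: its best feasible assignment gives total 391.
Every other set of open sites that can feasibly serve all demand totals ≥ 378 even under its best assignment. Minimum: 339.

339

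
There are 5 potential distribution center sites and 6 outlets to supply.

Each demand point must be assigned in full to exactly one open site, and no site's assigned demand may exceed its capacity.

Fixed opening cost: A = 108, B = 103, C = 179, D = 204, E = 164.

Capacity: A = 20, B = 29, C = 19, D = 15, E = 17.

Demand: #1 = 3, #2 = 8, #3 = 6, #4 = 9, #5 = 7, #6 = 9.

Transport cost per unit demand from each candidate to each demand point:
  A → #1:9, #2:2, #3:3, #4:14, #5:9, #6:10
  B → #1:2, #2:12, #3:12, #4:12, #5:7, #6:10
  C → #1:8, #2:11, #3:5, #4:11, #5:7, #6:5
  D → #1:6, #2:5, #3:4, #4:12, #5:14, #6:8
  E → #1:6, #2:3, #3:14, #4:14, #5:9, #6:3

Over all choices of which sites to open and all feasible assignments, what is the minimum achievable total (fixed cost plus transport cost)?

498

Open {A, B}; cheapest assignment that respects the capacities:
  A (cap 20, load 14): #2, #3 — cost 8×2 + 6×3 = 34
  B (cap 29, load 28): #1, #4, #5, #6 — cost 3×2 + 9×12 + 7×7 + 9×10 = 253
  Shipping 287, fixed 211 → total 498.
  Any other capacity-feasible assignment to {A, B} ships for at least 287.
Compare {B, E}: its best feasible assignment gives total 553.
Compare {A, B, E}: its best feasible assignment gives total 599.
Every other set of open sites that can feasibly serve all demand totals ≥ 553 even under its best assignment. Minimum: 498.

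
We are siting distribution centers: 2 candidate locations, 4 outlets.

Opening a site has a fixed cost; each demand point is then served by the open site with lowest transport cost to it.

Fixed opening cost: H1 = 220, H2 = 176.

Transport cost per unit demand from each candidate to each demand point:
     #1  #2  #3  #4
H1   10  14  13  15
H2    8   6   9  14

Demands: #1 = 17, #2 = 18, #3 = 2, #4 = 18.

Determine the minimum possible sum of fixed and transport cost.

Open {H2}: assign each demand point to its cheapest open site.
  #1→H2 17×8=136, #2→H2 18×6=108, #3→H2 2×9=18, #4→H2 18×14=252
  transport cost 514, fixed 176 → total 690.
Compare {H1, H2}: transport cost 514 + fixed 396 = 910.
Compare {H1}: transport cost 718 + fixed 220 = 938.

690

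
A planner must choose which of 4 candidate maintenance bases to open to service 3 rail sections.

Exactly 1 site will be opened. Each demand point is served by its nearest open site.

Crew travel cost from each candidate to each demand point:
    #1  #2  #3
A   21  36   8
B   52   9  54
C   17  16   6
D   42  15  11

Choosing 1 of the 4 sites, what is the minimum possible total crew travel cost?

Open {C}.
  #1→C 17, #2→C 16, #3→C 6  ⇒ total 39.
Compare {A}: total 65.
Compare {D}: total 68.
No size-1 selection does better; minimum is 39.

39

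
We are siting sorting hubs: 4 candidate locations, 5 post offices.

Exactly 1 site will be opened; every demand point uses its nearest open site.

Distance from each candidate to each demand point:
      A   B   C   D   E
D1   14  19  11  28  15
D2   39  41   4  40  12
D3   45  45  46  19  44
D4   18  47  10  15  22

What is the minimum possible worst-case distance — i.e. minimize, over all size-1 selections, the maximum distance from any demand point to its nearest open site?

Open {D1}.
  Farthest demand point is D at distance 28 (to D1); all others are ≤ 28.
With {D2} the worst case is 41.
With {D3} the worst case is 46.
No size-1 selection achieves below 28.

28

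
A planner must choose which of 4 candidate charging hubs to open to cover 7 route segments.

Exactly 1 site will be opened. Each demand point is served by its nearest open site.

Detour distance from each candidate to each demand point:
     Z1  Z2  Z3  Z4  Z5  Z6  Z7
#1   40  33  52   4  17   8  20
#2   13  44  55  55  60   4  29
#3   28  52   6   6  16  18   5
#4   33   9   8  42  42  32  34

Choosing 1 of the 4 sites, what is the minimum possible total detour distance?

Open {#3}.
  Z1→#3 28, Z2→#3 52, Z3→#3 6, Z4→#3 6, Z5→#3 16, Z6→#3 18, Z7→#3 5  ⇒ total 131.
Compare {#1}: total 174.
Compare {#4}: total 200.
No size-1 selection does better; minimum is 131.

131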